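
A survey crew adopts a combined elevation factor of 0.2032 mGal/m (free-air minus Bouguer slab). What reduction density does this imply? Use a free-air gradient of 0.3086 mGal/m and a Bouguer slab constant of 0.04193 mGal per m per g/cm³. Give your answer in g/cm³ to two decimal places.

2.51

0.2032 = 0.3086 − 0.04193 × ρ
ρ = (0.3086 − 0.2032) / 0.04193 = 2.51 g/cm³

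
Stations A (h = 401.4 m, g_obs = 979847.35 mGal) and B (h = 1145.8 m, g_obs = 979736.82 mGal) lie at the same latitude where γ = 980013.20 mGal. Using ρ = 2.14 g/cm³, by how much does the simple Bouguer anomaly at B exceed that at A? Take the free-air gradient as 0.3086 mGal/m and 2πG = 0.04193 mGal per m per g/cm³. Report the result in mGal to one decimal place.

Δg_SB(A) = 979847.35 − 980013.20 + 0.3086×401.4 − 0.04193×2.14×401.4 = -78.00 mGal
Δg_SB(B) = 979736.82 − 980013.20 + 0.3086×1145.8 − 0.04193×2.14×1145.8 = -25.60 mGal
Difference = -25.60 − (-78.00) = 52.40 mGal

52.4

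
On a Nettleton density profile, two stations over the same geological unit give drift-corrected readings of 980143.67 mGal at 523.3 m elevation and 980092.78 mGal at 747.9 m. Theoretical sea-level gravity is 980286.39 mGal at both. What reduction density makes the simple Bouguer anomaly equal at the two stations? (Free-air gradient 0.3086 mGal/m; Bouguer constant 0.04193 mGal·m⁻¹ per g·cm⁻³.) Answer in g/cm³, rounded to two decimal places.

Δg_obs = 980092.78 − 980143.67 = -50.89 mGal over Δh = 747.9 − 523.3 = 224.6 m
Equal Bouguer anomalies ⇒ Δg_obs + (0.3086 − 0.04193ρ)·Δh = 0
0.3086 − 0.04193ρ = −Δg_obs/Δh = 0.22658
ρ = (0.3086 − 0.22658) / 0.04193 = 1.96 g/cm³

1.96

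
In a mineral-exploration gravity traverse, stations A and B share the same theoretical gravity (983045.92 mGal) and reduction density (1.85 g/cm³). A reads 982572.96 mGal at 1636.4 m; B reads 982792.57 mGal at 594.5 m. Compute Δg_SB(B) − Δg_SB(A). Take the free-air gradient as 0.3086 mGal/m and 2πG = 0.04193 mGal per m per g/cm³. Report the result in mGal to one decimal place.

Δg_SB(A) = 982572.96 − 983045.92 + 0.3086×1636.4 − 0.04193×1.85×1636.4 = -94.90 mGal
Δg_SB(B) = 982792.57 − 983045.92 + 0.3086×594.5 − 0.04193×1.85×594.5 = -116.00 mGal
Difference = -116.00 − (-94.90) = -21.10 mGal

-21.1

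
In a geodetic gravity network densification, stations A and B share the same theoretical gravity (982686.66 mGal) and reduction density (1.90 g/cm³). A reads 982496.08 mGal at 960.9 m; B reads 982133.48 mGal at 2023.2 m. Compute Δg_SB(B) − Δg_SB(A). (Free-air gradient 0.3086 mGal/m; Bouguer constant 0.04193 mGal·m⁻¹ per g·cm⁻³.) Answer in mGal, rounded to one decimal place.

Δg_SB(A) = 982496.08 − 982686.66 + 0.3086×960.9 − 0.04193×1.90×960.9 = 29.40 mGal
Δg_SB(B) = 982133.48 − 982686.66 + 0.3086×2023.2 − 0.04193×1.90×2023.2 = -90.00 mGal
Difference = -90.00 − (29.40) = -119.40 mGal

-119.4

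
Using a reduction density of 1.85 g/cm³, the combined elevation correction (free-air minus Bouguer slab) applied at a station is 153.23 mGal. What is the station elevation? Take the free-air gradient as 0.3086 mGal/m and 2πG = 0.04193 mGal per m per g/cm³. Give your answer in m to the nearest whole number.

Combined gradient = 0.3086 − 0.04193 × 1.85 = 0.2310295 mGal/m
h = 153.23 / 0.2310295 = 663.25 m

663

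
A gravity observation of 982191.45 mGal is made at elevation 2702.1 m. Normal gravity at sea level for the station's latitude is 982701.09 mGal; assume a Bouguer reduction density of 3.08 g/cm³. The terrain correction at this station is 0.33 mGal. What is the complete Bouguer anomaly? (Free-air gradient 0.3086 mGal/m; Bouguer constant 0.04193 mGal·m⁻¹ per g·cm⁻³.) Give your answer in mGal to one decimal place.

Free-air correction = 0.3086 × 2702.1 = 833.87 mGal
Free-air anomaly = 982191.45 − 982701.09 + (833.87) = 324.23 mGal
Bouguer slab correction = 0.04193 × 3.08 × 2702.1 = 348.96 mGal
Simple Bouguer anomaly = 324.23 − (348.96) = -24.73 mGal
Complete Bouguer anomaly = -24.73 + 0.33 = -24.40 mGal

-24.4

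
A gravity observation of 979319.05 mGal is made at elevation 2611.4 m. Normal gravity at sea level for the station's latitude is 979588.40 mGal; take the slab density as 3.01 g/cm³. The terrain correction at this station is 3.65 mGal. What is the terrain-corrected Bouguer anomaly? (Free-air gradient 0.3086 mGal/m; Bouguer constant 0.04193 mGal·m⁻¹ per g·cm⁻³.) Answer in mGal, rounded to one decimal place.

210.6

Free-air correction = 0.3086 × 2611.4 = 805.88 mGal
Free-air anomaly = 979319.05 − 979588.40 + (805.88) = 536.53 mGal
Bouguer slab correction = 0.04193 × 3.01 × 2611.4 = 329.58 mGal
Simple Bouguer anomaly = 536.53 − (329.58) = 206.95 mGal
Complete Bouguer anomaly = 206.95 + 3.65 = 210.60 mGal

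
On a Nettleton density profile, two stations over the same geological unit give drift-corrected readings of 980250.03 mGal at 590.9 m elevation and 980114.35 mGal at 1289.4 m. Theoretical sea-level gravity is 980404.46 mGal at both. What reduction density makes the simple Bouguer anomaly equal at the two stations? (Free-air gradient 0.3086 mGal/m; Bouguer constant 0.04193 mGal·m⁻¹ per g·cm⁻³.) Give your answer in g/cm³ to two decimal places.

Δg_obs = 980114.35 − 980250.03 = -135.68 mGal over Δh = 1289.4 − 590.9 = 698.5 m
Equal Bouguer anomalies ⇒ Δg_obs + (0.3086 − 0.04193ρ)·Δh = 0
0.3086 − 0.04193ρ = −Δg_obs/Δh = 0.19424
ρ = (0.3086 − 0.19424) / 0.04193 = 2.73 g/cm³

2.73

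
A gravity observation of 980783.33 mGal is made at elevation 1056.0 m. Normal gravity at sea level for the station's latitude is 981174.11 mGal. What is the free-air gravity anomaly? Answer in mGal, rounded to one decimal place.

-64.9

Free-air correction = 0.3086 × 1056.0 = 325.88 mGal
Free-air anomaly = 980783.33 − 981174.11 + (325.88) = -64.90 mGal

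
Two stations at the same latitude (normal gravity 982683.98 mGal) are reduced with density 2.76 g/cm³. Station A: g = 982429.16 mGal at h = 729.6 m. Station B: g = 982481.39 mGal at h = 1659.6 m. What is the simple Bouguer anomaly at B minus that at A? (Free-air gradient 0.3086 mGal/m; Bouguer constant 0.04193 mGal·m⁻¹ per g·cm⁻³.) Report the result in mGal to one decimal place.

231.6

Δg_SB(A) = 982429.16 − 982683.98 + 0.3086×729.6 − 0.04193×2.76×729.6 = -114.10 mGal
Δg_SB(B) = 982481.39 − 982683.98 + 0.3086×1659.6 − 0.04193×2.76×1659.6 = 117.50 mGal
Difference = 117.50 − (-114.10) = 231.60 mGal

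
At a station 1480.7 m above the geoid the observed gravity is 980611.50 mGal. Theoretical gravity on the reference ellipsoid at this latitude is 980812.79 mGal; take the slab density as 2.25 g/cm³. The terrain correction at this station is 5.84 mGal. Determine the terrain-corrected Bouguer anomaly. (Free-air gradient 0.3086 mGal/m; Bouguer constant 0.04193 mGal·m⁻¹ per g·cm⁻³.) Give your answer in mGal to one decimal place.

121.8

Free-air correction = 0.3086 × 1480.7 = 456.94 mGal
Free-air anomaly = 980611.50 − 980812.79 + (456.94) = 255.65 mGal
Bouguer slab correction = 0.04193 × 2.25 × 1480.7 = 139.69 mGal
Simple Bouguer anomaly = 255.65 − (139.69) = 115.96 mGal
Complete Bouguer anomaly = 115.96 + 5.84 = 121.80 mGal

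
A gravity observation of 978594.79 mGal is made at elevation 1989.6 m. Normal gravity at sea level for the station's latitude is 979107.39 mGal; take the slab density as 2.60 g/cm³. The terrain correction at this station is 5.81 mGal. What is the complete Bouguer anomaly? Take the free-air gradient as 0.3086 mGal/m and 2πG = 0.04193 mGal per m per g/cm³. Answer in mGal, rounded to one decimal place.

Free-air correction = 0.3086 × 1989.6 = 613.99 mGal
Free-air anomaly = 978594.79 − 979107.39 + (613.99) = 101.39 mGal
Bouguer slab correction = 0.04193 × 2.60 × 1989.6 = 216.90 mGal
Simple Bouguer anomaly = 101.39 − (216.90) = -115.51 mGal
Complete Bouguer anomaly = -115.51 + 5.81 = -109.70 mGal

-109.7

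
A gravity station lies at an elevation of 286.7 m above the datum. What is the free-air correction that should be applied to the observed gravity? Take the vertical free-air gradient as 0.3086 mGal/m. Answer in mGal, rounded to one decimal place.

Free-air correction = 0.3086 × 286.7 = 88.5 mGal

88.5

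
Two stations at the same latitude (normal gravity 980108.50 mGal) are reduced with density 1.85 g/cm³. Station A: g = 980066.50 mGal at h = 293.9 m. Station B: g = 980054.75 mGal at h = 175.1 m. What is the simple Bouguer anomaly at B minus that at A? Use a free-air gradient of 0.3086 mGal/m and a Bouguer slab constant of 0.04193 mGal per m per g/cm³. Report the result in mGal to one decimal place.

-39.2

Δg_SB(A) = 980066.50 − 980108.50 + 0.3086×293.9 − 0.04193×1.85×293.9 = 25.90 mGal
Δg_SB(B) = 980054.75 − 980108.50 + 0.3086×175.1 − 0.04193×1.85×175.1 = -13.30 mGal
Difference = -13.30 − (25.90) = -39.20 mGal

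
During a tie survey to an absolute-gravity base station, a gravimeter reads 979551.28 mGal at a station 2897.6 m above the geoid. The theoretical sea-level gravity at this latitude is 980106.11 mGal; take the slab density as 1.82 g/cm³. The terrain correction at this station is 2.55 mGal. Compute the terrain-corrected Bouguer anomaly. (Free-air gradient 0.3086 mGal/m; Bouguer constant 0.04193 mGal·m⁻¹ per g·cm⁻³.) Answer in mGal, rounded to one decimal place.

Free-air correction = 0.3086 × 2897.6 = 894.20 mGal
Free-air anomaly = 979551.28 − 980106.11 + (894.20) = 339.37 mGal
Bouguer slab correction = 0.04193 × 1.82 × 2897.6 = 221.12 mGal
Simple Bouguer anomaly = 339.37 − (221.12) = 118.25 mGal
Complete Bouguer anomaly = 118.25 + 2.55 = 120.80 mGal

120.8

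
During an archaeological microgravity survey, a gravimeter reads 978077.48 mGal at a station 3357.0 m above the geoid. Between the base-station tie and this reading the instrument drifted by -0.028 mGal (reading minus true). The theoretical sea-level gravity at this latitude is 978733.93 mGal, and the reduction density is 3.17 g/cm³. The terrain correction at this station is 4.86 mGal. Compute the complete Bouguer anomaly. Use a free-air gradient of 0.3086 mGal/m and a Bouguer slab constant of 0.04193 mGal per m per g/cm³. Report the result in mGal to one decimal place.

-61.8

Drift-corrected reading = 978077.48 − (-0.028) = 978077.508 mGal
Free-air correction = 0.3086 × 3357.0 = 1035.97 mGal
Free-air anomaly = 978077.508 − 978733.93 + (1035.97) = 379.548 mGal
Bouguer slab correction = 0.04193 × 3.17 × 3357.0 = 446.21 mGal
Simple Bouguer anomaly = 379.548 − (446.21) = -66.662 mGal
Complete Bouguer anomaly = -66.662 + 4.86 = -61.802 mGal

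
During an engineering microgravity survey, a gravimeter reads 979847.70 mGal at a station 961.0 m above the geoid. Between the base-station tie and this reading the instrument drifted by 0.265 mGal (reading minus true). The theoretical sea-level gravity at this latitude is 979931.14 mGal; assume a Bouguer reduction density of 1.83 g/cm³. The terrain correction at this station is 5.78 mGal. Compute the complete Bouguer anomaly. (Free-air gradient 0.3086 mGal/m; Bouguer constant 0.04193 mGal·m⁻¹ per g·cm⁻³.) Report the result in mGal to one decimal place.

Drift-corrected reading = 979847.70 − (0.265) = 979847.435 mGal
Free-air correction = 0.3086 × 961.0 = 296.56 mGal
Free-air anomaly = 979847.435 − 979931.14 + (296.56) = 212.855 mGal
Bouguer slab correction = 0.04193 × 1.83 × 961.0 = 73.74 mGal
Simple Bouguer anomaly = 212.855 − (73.74) = 139.115 mGal
Complete Bouguer anomaly = 139.115 + 5.78 = 144.895 mGal

144.9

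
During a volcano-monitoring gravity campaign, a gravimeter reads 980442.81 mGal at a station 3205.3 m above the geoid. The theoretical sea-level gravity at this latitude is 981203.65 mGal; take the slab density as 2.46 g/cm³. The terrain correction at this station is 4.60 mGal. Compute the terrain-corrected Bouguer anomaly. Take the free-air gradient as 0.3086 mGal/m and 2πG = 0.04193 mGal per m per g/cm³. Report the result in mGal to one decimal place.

-97.7

Free-air correction = 0.3086 × 3205.3 = 989.16 mGal
Free-air anomaly = 980442.81 − 981203.65 + (989.16) = 228.32 mGal
Bouguer slab correction = 0.04193 × 2.46 × 3205.3 = 330.62 mGal
Simple Bouguer anomaly = 228.32 − (330.62) = -102.30 mGal
Complete Bouguer anomaly = -102.30 + 4.60 = -97.70 mGal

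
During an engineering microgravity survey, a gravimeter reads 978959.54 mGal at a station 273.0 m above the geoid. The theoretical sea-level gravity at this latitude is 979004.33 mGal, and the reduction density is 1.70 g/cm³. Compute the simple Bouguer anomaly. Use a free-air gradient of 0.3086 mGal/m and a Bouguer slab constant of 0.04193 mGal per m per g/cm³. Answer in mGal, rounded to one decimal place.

20.0

Free-air correction = 0.3086 × 273.0 = 84.25 mGal
Free-air anomaly = 978959.54 − 979004.33 + (84.25) = 39.46 mGal
Bouguer slab correction = 0.04193 × 1.70 × 273.0 = 19.46 mGal
Simple Bouguer anomaly = 39.46 − (19.46) = 20.00 mGal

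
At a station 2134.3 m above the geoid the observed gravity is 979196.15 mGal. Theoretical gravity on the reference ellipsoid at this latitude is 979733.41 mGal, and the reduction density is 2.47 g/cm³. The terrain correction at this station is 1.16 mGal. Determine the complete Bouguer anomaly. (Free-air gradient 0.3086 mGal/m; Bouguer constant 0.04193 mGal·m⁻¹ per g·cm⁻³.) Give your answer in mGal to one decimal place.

-98.5

Free-air correction = 0.3086 × 2134.3 = 658.64 mGal
Free-air anomaly = 979196.15 − 979733.41 + (658.64) = 121.38 mGal
Bouguer slab correction = 0.04193 × 2.47 × 2134.3 = 221.04 mGal
Simple Bouguer anomaly = 121.38 − (221.04) = -99.66 mGal
Complete Bouguer anomaly = -99.66 + 1.16 = -98.50 mGal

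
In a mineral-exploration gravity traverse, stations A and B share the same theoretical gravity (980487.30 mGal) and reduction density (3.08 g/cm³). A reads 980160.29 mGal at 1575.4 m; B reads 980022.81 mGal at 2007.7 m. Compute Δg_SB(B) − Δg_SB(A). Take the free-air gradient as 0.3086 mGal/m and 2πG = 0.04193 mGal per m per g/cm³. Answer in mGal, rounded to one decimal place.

-59.9

Δg_SB(A) = 980160.29 − 980487.30 + 0.3086×1575.4 − 0.04193×3.08×1575.4 = -44.30 mGal
Δg_SB(B) = 980022.81 − 980487.30 + 0.3086×2007.7 − 0.04193×3.08×2007.7 = -104.20 mGal
Difference = -104.20 − (-44.30) = -59.90 mGal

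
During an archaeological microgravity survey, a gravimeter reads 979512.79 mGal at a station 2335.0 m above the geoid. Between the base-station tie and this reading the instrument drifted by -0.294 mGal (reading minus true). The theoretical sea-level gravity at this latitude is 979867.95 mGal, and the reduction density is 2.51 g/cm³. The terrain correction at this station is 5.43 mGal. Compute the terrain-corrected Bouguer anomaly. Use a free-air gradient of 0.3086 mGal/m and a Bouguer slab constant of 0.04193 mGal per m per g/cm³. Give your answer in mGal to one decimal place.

Drift-corrected reading = 979512.79 − (-0.294) = 979513.084 mGal
Free-air correction = 0.3086 × 2335.0 = 720.58 mGal
Free-air anomaly = 979513.084 − 979867.95 + (720.58) = 365.714 mGal
Bouguer slab correction = 0.04193 × 2.51 × 2335.0 = 245.75 mGal
Simple Bouguer anomaly = 365.714 − (245.75) = 119.964 mGal
Complete Bouguer anomaly = 119.964 + 5.43 = 125.394 mGal

125.4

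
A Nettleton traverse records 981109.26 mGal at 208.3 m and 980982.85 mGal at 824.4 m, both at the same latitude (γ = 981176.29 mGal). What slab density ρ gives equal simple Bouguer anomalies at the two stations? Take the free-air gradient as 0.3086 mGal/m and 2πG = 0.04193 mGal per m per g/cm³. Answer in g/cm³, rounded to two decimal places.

2.47

Δg_obs = 980982.85 − 981109.26 = -126.41 mGal over Δh = 824.4 − 208.3 = 616.1 m
Equal Bouguer anomalies ⇒ Δg_obs + (0.3086 − 0.04193ρ)·Δh = 0
0.3086 − 0.04193ρ = −Δg_obs/Δh = 0.20518
ρ = (0.3086 − 0.20518) / 0.04193 = 2.47 g/cm³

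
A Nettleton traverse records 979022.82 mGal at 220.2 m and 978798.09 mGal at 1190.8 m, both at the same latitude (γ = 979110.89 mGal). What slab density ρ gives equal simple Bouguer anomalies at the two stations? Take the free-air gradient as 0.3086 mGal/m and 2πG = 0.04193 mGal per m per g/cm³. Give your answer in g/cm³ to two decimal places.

1.84

Δg_obs = 978798.09 − 979022.82 = -224.73 mGal over Δh = 1190.8 − 220.2 = 970.6 m
Equal Bouguer anomalies ⇒ Δg_obs + (0.3086 − 0.04193ρ)·Δh = 0
0.3086 − 0.04193ρ = −Δg_obs/Δh = 0.23154
ρ = (0.3086 − 0.23154) / 0.04193 = 1.84 g/cm³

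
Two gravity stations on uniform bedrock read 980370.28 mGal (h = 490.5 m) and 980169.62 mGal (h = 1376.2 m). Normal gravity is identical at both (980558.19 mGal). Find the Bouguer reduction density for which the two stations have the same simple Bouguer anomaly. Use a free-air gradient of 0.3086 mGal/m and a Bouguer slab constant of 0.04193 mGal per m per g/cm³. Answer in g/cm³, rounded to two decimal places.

Δg_obs = 980169.62 − 980370.28 = -200.66 mGal over Δh = 1376.2 − 490.5 = 885.7 m
Equal Bouguer anomalies ⇒ Δg_obs + (0.3086 − 0.04193ρ)·Δh = 0
0.3086 − 0.04193ρ = −Δg_obs/Δh = 0.22656
ρ = (0.3086 − 0.22656) / 0.04193 = 1.96 g/cm³

1.96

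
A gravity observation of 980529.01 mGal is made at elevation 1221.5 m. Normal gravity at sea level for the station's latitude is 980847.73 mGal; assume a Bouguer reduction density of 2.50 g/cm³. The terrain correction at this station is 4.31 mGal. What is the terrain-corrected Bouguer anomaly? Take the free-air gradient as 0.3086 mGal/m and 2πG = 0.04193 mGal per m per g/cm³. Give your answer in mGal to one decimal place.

-65.5

Free-air correction = 0.3086 × 1221.5 = 376.95 mGal
Free-air anomaly = 980529.01 − 980847.73 + (376.95) = 58.23 mGal
Bouguer slab correction = 0.04193 × 2.50 × 1221.5 = 128.04 mGal
Simple Bouguer anomaly = 58.23 − (128.04) = -69.81 mGal
Complete Bouguer anomaly = -69.81 + 4.31 = -65.50 mGal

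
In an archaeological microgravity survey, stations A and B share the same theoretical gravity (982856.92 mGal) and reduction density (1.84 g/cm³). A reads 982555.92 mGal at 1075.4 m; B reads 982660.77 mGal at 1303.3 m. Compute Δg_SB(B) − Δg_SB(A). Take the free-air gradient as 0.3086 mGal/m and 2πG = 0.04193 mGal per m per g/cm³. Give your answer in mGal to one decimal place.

Δg_SB(A) = 982555.92 − 982856.92 + 0.3086×1075.4 − 0.04193×1.84×1075.4 = -52.10 mGal
Δg_SB(B) = 982660.77 − 982856.92 + 0.3086×1303.3 − 0.04193×1.84×1303.3 = 105.50 mGal
Difference = 105.50 − (-52.10) = 157.60 mGal

157.6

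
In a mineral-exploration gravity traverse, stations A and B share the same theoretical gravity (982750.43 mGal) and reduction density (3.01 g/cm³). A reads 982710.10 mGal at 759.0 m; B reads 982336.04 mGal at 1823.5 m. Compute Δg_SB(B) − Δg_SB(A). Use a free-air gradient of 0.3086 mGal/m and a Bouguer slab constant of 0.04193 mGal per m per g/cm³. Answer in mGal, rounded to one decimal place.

Δg_SB(A) = 982710.10 − 982750.43 + 0.3086×759.0 − 0.04193×3.01×759.0 = 98.10 mGal
Δg_SB(B) = 982336.04 − 982750.43 + 0.3086×1823.5 − 0.04193×3.01×1823.5 = -81.80 mGal
Difference = -81.80 − (98.10) = -179.90 mGal

-179.9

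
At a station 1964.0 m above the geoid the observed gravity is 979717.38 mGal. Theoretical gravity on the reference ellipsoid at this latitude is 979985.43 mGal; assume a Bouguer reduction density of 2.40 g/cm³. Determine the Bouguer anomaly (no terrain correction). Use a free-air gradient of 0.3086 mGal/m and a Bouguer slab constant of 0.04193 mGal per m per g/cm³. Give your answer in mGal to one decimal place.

140.4

Free-air correction = 0.3086 × 1964.0 = 606.09 mGal
Free-air anomaly = 979717.38 − 979985.43 + (606.09) = 338.04 mGal
Bouguer slab correction = 0.04193 × 2.40 × 1964.0 = 197.64 mGal
Simple Bouguer anomaly = 338.04 − (197.64) = 140.40 mGal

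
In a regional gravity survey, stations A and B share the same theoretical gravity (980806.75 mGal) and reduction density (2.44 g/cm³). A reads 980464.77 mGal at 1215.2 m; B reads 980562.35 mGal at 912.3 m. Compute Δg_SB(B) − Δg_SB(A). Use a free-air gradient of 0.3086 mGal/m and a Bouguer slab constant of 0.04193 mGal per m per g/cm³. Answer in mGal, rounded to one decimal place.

35.1

Δg_SB(A) = 980464.77 − 980806.75 + 0.3086×1215.2 − 0.04193×2.44×1215.2 = -91.30 mGal
Δg_SB(B) = 980562.35 − 980806.75 + 0.3086×912.3 − 0.04193×2.44×912.3 = -56.20 mGal
Difference = -56.20 − (-91.30) = 35.10 mGal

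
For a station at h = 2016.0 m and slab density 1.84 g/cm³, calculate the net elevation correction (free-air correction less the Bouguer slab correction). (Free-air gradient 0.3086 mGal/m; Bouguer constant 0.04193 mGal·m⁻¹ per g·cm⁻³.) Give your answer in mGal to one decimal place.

Combined gradient = 0.3086 − 0.04193 × 1.84 = 0.2314488 mGal/m
Combined elevation correction = 0.2314488 × 2016.0 = 466.6 mGal

466.6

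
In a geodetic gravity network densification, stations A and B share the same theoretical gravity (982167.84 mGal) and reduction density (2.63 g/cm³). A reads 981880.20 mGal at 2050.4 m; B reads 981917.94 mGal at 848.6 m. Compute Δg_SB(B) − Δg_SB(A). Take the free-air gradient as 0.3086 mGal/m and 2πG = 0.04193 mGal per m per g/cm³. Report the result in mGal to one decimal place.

Δg_SB(A) = 981880.20 − 982167.84 + 0.3086×2050.4 − 0.04193×2.63×2050.4 = 119.00 mGal
Δg_SB(B) = 981917.94 − 982167.84 + 0.3086×848.6 − 0.04193×2.63×848.6 = -81.60 mGal
Difference = -81.60 − (119.00) = -200.60 mGal

-200.6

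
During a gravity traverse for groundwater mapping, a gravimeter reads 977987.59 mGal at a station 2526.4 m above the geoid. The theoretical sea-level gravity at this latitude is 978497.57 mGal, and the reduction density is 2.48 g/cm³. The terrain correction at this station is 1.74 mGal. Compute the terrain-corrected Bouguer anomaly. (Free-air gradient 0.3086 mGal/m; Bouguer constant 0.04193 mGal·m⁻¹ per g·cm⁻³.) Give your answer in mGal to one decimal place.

Free-air correction = 0.3086 × 2526.4 = 779.65 mGal
Free-air anomaly = 977987.59 − 978497.57 + (779.65) = 269.67 mGal
Bouguer slab correction = 0.04193 × 2.48 × 2526.4 = 262.71 mGal
Simple Bouguer anomaly = 269.67 − (262.71) = 6.96 mGal
Complete Bouguer anomaly = 6.96 + 1.74 = 8.70 mGal

8.7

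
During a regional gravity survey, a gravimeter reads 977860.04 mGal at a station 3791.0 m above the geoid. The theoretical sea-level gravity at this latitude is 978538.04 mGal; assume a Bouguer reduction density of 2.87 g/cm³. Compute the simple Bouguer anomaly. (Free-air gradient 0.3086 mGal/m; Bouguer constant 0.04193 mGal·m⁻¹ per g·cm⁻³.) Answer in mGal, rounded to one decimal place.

Free-air correction = 0.3086 × 3791.0 = 1169.90 mGal
Free-air anomaly = 977860.04 − 978538.04 + (1169.90) = 491.90 mGal
Bouguer slab correction = 0.04193 × 2.87 × 3791.0 = 456.21 mGal
Simple Bouguer anomaly = 491.90 − (456.21) = 35.69 mGal

35.7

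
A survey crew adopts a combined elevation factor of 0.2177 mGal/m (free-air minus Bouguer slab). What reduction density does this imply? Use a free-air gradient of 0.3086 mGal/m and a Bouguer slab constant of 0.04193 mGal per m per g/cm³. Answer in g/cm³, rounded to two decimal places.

0.2177 = 0.3086 − 0.04193 × ρ
ρ = (0.3086 − 0.2177) / 0.04193 = 2.17 g/cm³

2.17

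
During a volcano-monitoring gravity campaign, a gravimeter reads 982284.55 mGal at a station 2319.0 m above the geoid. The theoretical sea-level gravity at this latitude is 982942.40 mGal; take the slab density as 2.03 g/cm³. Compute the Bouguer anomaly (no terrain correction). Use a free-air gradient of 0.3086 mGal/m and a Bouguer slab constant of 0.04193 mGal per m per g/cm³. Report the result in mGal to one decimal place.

-139.6

Free-air correction = 0.3086 × 2319.0 = 715.64 mGal
Free-air anomaly = 982284.55 − 982942.40 + (715.64) = 57.79 mGal
Bouguer slab correction = 0.04193 × 2.03 × 2319.0 = 197.39 mGal
Simple Bouguer anomaly = 57.79 − (197.39) = -139.60 mGal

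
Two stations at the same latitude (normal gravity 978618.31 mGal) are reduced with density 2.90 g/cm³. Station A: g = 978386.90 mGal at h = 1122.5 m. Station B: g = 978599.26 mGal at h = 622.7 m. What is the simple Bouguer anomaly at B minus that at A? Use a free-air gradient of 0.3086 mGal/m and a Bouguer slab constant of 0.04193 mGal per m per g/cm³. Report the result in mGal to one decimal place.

Δg_SB(A) = 978386.90 − 978618.31 + 0.3086×1122.5 − 0.04193×2.90×1122.5 = -21.50 mGal
Δg_SB(B) = 978599.26 − 978618.31 + 0.3086×622.7 − 0.04193×2.90×622.7 = 97.40 mGal
Difference = 97.40 − (-21.50) = 118.90 mGal

118.9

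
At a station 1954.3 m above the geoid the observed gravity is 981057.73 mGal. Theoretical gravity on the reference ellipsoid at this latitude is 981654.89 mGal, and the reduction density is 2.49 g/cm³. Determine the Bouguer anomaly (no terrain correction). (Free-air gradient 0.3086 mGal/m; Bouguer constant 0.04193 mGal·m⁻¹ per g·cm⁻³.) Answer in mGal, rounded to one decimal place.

Free-air correction = 0.3086 × 1954.3 = 603.10 mGal
Free-air anomaly = 981057.73 − 981654.89 + (603.10) = 5.94 mGal
Bouguer slab correction = 0.04193 × 2.49 × 1954.3 = 204.04 mGal
Simple Bouguer anomaly = 5.94 − (204.04) = -198.10 mGal

-198.1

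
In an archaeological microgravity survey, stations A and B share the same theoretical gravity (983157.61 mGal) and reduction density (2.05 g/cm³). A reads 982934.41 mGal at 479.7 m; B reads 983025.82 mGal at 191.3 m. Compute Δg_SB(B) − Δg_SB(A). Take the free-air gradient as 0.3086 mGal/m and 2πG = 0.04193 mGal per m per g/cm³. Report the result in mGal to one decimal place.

Δg_SB(A) = 982934.41 − 983157.61 + 0.3086×479.7 − 0.04193×2.05×479.7 = -116.40 mGal
Δg_SB(B) = 983025.82 − 983157.61 + 0.3086×191.3 − 0.04193×2.05×191.3 = -89.20 mGal
Difference = -89.20 − (-116.40) = 27.20 mGal

27.2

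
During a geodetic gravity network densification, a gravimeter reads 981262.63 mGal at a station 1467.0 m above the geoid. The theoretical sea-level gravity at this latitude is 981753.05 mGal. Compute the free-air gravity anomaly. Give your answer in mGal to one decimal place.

Free-air correction = 0.3086 × 1467.0 = 452.72 mGal
Free-air anomaly = 981262.63 − 981753.05 + (452.72) = -37.70 mGal

-37.7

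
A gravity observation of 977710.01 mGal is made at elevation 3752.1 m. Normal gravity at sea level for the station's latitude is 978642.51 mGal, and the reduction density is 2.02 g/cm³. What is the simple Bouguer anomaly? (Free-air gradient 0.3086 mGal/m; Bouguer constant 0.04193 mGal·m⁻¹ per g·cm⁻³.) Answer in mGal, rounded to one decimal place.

Free-air correction = 0.3086 × 3752.1 = 1157.90 mGal
Free-air anomaly = 977710.01 − 978642.51 + (1157.90) = 225.40 mGal
Bouguer slab correction = 0.04193 × 2.02 × 3752.1 = 317.80 mGal
Simple Bouguer anomaly = 225.40 − (317.80) = -92.40 mGal

-92.4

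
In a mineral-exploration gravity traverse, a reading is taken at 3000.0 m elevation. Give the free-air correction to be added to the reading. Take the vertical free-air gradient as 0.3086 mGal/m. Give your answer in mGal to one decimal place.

Free-air correction = 0.3086 × 3000.0 = 925.8 mGal

925.8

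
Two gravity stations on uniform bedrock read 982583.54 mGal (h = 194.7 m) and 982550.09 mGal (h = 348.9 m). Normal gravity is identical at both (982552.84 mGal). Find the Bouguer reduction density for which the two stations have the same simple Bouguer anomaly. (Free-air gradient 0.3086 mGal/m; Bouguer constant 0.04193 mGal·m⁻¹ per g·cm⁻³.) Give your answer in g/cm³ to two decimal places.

Δg_obs = 982550.09 − 982583.54 = -33.45 mGal over Δh = 348.9 − 194.7 = 154.2 m
Equal Bouguer anomalies ⇒ Δg_obs + (0.3086 − 0.04193ρ)·Δh = 0
0.3086 − 0.04193ρ = −Δg_obs/Δh = 0.21693
ρ = (0.3086 − 0.21693) / 0.04193 = 2.19 g/cm³

2.19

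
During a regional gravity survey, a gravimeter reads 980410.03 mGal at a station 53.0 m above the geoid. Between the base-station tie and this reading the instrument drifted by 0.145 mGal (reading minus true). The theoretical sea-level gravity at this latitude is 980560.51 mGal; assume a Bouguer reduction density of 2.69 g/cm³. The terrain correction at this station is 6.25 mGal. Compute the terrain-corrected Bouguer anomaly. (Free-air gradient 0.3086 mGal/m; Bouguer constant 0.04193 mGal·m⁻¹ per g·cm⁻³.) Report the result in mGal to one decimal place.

Drift-corrected reading = 980410.03 − (0.145) = 980409.885 mGal
Free-air correction = 0.3086 × 53.0 = 16.36 mGal
Free-air anomaly = 980409.885 − 980560.51 + (16.36) = -134.265 mGal
Bouguer slab correction = 0.04193 × 2.69 × 53.0 = 5.98 mGal
Simple Bouguer anomaly = -134.265 − (5.98) = -140.245 mGal
Complete Bouguer anomaly = -140.245 + 6.25 = -133.995 mGal

-134.0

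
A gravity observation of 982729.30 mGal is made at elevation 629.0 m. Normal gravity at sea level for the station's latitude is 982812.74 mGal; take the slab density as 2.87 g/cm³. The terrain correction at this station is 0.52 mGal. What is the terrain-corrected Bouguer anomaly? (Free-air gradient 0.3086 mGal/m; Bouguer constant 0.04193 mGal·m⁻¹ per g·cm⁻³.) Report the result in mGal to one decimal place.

35.5

Free-air correction = 0.3086 × 629.0 = 194.11 mGal
Free-air anomaly = 982729.30 − 982812.74 + (194.11) = 110.67 mGal
Bouguer slab correction = 0.04193 × 2.87 × 629.0 = 75.69 mGal
Simple Bouguer anomaly = 110.67 − (75.69) = 34.98 mGal
Complete Bouguer anomaly = 34.98 + 0.52 = 35.50 mGal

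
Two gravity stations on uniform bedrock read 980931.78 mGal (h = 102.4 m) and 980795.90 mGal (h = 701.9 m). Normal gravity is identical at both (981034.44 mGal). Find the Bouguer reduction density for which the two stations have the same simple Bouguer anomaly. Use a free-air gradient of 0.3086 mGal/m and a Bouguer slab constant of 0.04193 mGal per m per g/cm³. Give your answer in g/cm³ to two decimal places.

1.95

Δg_obs = 980795.90 − 980931.78 = -135.88 mGal over Δh = 701.9 − 102.4 = 599.5 m
Equal Bouguer anomalies ⇒ Δg_obs + (0.3086 − 0.04193ρ)·Δh = 0
0.3086 − 0.04193ρ = −Δg_obs/Δh = 0.22666
ρ = (0.3086 − 0.22666) / 0.04193 = 1.95 g/cm³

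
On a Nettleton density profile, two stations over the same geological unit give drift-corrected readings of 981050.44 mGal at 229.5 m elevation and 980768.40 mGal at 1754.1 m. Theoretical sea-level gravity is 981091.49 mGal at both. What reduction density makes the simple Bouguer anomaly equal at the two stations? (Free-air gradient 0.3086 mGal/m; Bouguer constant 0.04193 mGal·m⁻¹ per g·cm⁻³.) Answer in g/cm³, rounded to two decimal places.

Δg_obs = 980768.40 − 981050.44 = -282.04 mGal over Δh = 1754.1 − 229.5 = 1524.6 m
Equal Bouguer anomalies ⇒ Δg_obs + (0.3086 − 0.04193ρ)·Δh = 0
0.3086 − 0.04193ρ = −Δg_obs/Δh = 0.18499
ρ = (0.3086 − 0.18499) / 0.04193 = 2.95 g/cm³

2.95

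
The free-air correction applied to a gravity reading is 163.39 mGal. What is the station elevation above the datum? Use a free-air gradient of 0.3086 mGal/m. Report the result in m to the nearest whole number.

529

h = 163.39 / 0.3086 = 529.46 m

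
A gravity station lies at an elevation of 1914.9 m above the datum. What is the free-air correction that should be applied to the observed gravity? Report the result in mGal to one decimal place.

Free-air correction = 0.3086 × 1914.9 = 590.9 mGal

590.9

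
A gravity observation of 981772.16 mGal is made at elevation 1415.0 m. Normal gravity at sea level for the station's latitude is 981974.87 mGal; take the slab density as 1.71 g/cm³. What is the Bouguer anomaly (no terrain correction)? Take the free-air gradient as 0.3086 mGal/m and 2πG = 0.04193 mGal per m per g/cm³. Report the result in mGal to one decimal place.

Free-air correction = 0.3086 × 1415.0 = 436.67 mGal
Free-air anomaly = 981772.16 − 981974.87 + (436.67) = 233.96 mGal
Bouguer slab correction = 0.04193 × 1.71 × 1415.0 = 101.46 mGal
Simple Bouguer anomaly = 233.96 − (101.46) = 132.50 mGal

132.5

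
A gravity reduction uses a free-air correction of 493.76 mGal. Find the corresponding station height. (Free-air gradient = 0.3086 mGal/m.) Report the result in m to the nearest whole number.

h = 493.76 / 0.3086 = 1600.00 m

1600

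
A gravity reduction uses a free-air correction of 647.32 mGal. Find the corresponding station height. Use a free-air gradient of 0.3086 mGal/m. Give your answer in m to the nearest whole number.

h = 647.32 / 0.3086 = 2097.60 m

2098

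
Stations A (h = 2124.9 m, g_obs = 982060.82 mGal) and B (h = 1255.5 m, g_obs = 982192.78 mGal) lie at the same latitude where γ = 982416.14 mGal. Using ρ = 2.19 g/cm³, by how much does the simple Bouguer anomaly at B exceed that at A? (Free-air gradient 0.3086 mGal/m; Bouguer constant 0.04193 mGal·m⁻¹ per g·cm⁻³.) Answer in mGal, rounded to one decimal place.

-56.5

Δg_SB(A) = 982060.82 − 982416.14 + 0.3086×2124.9 − 0.04193×2.19×2124.9 = 105.30 mGal
Δg_SB(B) = 982192.78 − 982416.14 + 0.3086×1255.5 − 0.04193×2.19×1255.5 = 48.80 mGal
Difference = 48.80 − (105.30) = -56.50 mGal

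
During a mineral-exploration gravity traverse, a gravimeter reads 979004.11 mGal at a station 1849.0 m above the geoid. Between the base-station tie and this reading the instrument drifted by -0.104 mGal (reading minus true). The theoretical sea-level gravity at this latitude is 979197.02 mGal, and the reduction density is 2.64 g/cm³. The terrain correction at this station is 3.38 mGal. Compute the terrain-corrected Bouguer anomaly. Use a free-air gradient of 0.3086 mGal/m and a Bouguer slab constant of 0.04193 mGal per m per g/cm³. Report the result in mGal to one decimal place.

Drift-corrected reading = 979004.11 − (-0.104) = 979004.214 mGal
Free-air correction = 0.3086 × 1849.0 = 570.60 mGal
Free-air anomaly = 979004.214 − 979197.02 + (570.60) = 377.794 mGal
Bouguer slab correction = 0.04193 × 2.64 × 1849.0 = 204.68 mGal
Simple Bouguer anomaly = 377.794 − (204.68) = 173.114 mGal
Complete Bouguer anomaly = 173.114 + 3.38 = 176.494 mGal

176.5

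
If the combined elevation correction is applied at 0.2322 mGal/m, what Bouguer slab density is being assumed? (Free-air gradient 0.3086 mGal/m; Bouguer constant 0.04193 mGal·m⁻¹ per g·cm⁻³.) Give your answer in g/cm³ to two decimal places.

0.2322 = 0.3086 − 0.04193 × ρ
ρ = (0.3086 − 0.2322) / 0.04193 = 1.82 g/cm³

1.82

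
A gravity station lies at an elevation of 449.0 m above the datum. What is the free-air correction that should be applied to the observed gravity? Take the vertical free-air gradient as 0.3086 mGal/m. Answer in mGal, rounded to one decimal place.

Free-air correction = 0.3086 × 449.0 = 138.6 mGal

138.6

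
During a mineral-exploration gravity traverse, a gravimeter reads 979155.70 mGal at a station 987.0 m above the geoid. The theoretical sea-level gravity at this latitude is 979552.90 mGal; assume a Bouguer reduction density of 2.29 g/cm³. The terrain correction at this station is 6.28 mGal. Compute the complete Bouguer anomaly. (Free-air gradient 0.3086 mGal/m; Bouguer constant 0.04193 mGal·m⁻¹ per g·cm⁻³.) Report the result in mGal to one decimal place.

Free-air correction = 0.3086 × 987.0 = 304.59 mGal
Free-air anomaly = 979155.70 − 979552.90 + (304.59) = -92.61 mGal
Bouguer slab correction = 0.04193 × 2.29 × 987.0 = 94.77 mGal
Simple Bouguer anomaly = -92.61 − (94.77) = -187.38 mGal
Complete Bouguer anomaly = -187.38 + 6.28 = -181.10 mGal

-181.1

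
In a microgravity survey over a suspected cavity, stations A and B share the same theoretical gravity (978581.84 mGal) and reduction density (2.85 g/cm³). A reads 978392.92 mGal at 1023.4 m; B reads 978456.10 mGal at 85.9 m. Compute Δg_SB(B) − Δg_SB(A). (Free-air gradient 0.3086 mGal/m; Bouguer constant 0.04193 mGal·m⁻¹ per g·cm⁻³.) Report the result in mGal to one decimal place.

Δg_SB(A) = 978392.92 − 978581.84 + 0.3086×1023.4 − 0.04193×2.85×1023.4 = 4.60 mGal
Δg_SB(B) = 978456.10 − 978581.84 + 0.3086×85.9 − 0.04193×2.85×85.9 = -109.50 mGal
Difference = -109.50 − (4.60) = -114.10 mGal

-114.1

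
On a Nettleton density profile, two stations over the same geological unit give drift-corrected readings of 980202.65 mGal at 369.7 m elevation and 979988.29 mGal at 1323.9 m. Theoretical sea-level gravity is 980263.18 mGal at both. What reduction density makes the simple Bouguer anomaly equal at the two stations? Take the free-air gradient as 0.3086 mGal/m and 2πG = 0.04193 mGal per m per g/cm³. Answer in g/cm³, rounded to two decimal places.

2.00

Δg_obs = 979988.29 − 980202.65 = -214.36 mGal over Δh = 1323.9 − 369.7 = 954.2 m
Equal Bouguer anomalies ⇒ Δg_obs + (0.3086 − 0.04193ρ)·Δh = 0
0.3086 − 0.04193ρ = −Δg_obs/Δh = 0.22465
ρ = (0.3086 − 0.22465) / 0.04193 = 2.00 g/cm³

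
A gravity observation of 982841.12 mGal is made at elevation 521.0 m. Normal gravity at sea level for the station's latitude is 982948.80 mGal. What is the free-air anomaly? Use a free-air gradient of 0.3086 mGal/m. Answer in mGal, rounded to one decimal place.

53.1

Free-air correction = 0.3086 × 521.0 = 160.78 mGal
Free-air anomaly = 982841.12 − 982948.80 + (160.78) = 53.10 mGal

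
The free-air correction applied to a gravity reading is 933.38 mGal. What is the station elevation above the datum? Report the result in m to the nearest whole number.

h = 933.38 / 0.3086 = 3024.56 m

3025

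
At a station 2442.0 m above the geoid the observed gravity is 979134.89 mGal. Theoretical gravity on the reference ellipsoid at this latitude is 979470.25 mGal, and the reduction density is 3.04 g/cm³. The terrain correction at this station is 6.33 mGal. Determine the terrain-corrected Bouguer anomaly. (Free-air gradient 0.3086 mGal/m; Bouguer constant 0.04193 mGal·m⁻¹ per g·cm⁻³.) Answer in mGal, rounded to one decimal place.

113.3

Free-air correction = 0.3086 × 2442.0 = 753.60 mGal
Free-air anomaly = 979134.89 − 979470.25 + (753.60) = 418.24 mGal
Bouguer slab correction = 0.04193 × 3.04 × 2442.0 = 311.27 mGal
Simple Bouguer anomaly = 418.24 − (311.27) = 106.97 mGal
Complete Bouguer anomaly = 106.97 + 6.33 = 113.30 mGal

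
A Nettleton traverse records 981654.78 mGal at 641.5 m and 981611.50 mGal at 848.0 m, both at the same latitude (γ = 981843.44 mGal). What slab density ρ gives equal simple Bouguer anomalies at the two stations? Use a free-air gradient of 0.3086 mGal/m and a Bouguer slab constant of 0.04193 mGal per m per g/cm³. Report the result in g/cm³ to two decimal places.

2.36

Δg_obs = 981611.50 − 981654.78 = -43.28 mGal over Δh = 848.0 − 641.5 = 206.5 m
Equal Bouguer anomalies ⇒ Δg_obs + (0.3086 − 0.04193ρ)·Δh = 0
0.3086 − 0.04193ρ = −Δg_obs/Δh = 0.20959
ρ = (0.3086 − 0.20959) / 0.04193 = 2.36 g/cm³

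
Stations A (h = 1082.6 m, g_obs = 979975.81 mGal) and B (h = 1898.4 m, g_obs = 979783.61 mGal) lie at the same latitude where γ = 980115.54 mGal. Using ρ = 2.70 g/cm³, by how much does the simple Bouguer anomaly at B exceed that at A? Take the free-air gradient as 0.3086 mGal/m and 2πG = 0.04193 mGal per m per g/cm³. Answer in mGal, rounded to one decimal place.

Δg_SB(A) = 979975.81 − 980115.54 + 0.3086×1082.6 − 0.04193×2.70×1082.6 = 71.80 mGal
Δg_SB(B) = 979783.61 − 980115.54 + 0.3086×1898.4 − 0.04193×2.70×1898.4 = 39.00 mGal
Difference = 39.00 − (71.80) = -32.80 mGal

-32.8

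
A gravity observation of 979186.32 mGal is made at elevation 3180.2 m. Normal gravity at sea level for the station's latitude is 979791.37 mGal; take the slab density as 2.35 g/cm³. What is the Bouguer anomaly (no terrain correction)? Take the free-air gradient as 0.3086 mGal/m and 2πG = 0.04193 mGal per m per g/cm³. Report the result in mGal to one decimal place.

Free-air correction = 0.3086 × 3180.2 = 981.41 mGal
Free-air anomaly = 979186.32 − 979791.37 + (981.41) = 376.36 mGal
Bouguer slab correction = 0.04193 × 2.35 × 3180.2 = 313.36 mGal
Simple Bouguer anomaly = 376.36 − (313.36) = 63.00 mGal

63.0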